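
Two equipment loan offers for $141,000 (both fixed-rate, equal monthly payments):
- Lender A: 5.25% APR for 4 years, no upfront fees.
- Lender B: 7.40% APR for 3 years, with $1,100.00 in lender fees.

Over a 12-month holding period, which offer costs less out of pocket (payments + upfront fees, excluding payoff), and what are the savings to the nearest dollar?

Lender A by $14,497

Lender A: at 5.25% the monthly rate is 0.0043750, so the payment is 141,000 × 0.0043750 / (1 − 1.0043750^−48) = $3,263.12.
Lender B: at 7.40% the monthly rate is 0.0061667, so the payment is 141,000 × 0.0061667 / (1 − 1.0061667^−36) = $4,379.50.
Over 12 months: Lender A costs 12 × $3,263.12 = $39,157.44; Lender B costs 12 × $4,379.50 + $1,100.00 = $53,654.00.
Lender A is cheaper by $53,654.00 − $39,157.44 = $14,496.56.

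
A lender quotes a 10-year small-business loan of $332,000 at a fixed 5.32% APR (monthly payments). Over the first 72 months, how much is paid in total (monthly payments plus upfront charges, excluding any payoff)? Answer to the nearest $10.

Monthly rate = 5.32%/12 = 0.0044333; payment = 332,000 × 0.0044333 / (1 − (1+0.0044333)^−120) = $3,573.53.
Total outlay = 72 × $3,573.53 = $257,294.16.

$257,290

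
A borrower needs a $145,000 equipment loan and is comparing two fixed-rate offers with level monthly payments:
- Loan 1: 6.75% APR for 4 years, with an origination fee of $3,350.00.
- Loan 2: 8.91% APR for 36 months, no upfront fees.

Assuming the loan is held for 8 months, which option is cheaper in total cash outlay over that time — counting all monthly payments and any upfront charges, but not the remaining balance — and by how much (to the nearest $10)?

Loan 1 by $5,850

Loan 1: monthly rate = 6.75%/12 = 0.0056250; payment = 145,000 × 0.0056250 / (1 − (1+0.0056250)^−48) = $3,455.41.
Loan 2: at 8.91% the monthly rate is 0.0074250, so the payment is 145,000 × 0.0074250 / (1 − 1.0074250^−36) = $4,604.89.
Over 8 months: Loan 1 costs 8 × $3,455.41 + $3,350.00 = $30,993.28; Loan 2 costs 8 × $4,604.89 = $36,839.12.
Loan 1 is cheaper by $36,839.12 − $30,993.28 = $5,845.84.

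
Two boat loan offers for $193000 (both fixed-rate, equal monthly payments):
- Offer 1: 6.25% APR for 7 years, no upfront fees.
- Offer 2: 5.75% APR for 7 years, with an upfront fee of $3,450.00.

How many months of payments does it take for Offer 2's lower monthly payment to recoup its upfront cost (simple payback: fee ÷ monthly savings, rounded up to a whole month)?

75 months

Offer 1: monthly rate = 6.25%/12 = 0.0052083; payment = 193,000 × 0.0052083 / (1 − (1+0.0052083)^−84) = $2,842.64.
Offer 2: monthly rate = 5.75%/12 = 0.0047917; payment = 193,000 × 0.0047917 / (1 − (1+0.0047917)^−84) = $2,796.38.
Monthly savings = $2,842.64 − $2,796.38 = $46.26.
Break-even = $3,450.00 / $46.26 = 74.58 → 75 months.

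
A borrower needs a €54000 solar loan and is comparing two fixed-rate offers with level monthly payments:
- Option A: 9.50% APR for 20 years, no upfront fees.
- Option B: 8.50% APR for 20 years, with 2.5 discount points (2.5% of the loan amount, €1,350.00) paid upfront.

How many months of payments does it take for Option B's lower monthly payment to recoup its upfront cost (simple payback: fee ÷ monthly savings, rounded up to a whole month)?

39 months

Option A: at 9.50% the monthly rate is 0.0079167, so the payment is 54,000 × 0.0079167 / (1 − 1.0079167^−240) = €503.35.
Option B: at 8.50% the monthly rate is 0.0070833, so the payment is 54,000 × 0.0070833 / (1 − 1.0070833^−240) = €468.62.
Monthly savings = €503.35 − €468.62 = €34.73.
Break-even = €1,350.00 / €34.73 = 38.87 → 39 months.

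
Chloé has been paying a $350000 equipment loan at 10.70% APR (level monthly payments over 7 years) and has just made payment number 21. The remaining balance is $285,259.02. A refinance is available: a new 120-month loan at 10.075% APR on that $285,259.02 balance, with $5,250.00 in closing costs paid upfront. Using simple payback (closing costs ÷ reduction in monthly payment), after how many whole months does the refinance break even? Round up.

Current payment = 350,000 × 10.7%/12 / (1 − (1+0.0089167)^−84) = $5,937.79.
Refinanced payment = 285,259.02 × 0.0083958 / (1 − (1+0.0083958)^−120) = $3,781.58.
Monthly savings = $5,937.79 − $3,781.58 = $2,156.21.
Break-even = $5,250.00 / $2,156.21 = 2.43 → 3 months.

3 months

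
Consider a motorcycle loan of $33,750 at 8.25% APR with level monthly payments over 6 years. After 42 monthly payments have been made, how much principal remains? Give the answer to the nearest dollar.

With monthly rate i = 8.25%/12 = 0.0068750, the balance after k of n payments is P · [(1+i)^n − (1+i)^k] / [(1+i)^n − 1].
(1+0.0068750)^72 = 1.63772191 and (1+0.0068750)^42 = 1.33343984, so the balance is 33,750 × (1.63772191 − 1.33343984) / (1.63772191 − 1) = $16,103.45.

$16,103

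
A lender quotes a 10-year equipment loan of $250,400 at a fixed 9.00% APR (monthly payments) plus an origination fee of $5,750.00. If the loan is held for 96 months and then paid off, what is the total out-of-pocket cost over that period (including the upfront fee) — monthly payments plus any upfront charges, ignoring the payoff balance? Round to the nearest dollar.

At 9.00% the monthly rate is 0.0075000, so the payment is 250,400 × 0.0075000 / (1 − 1.0075000^−120) = $3,171.96.
Total outlay = 96 × $3,171.96 + $5,750.00 = $310,258.16.

$310,258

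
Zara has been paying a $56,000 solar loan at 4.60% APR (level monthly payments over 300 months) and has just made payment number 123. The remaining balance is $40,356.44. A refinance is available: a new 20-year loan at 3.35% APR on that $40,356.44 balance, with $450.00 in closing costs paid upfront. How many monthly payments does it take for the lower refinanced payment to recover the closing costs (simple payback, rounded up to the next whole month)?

Current payment = 56,000 × 4.6%/12 / (1 − (1+0.0038333)^−300) = $314.45.
Refinanced payment = 40,356.44 × 0.0027917 / (1 − (1+0.0027917)^−240) = $230.95.
Monthly savings = $314.45 − $230.95 = $83.50.
Break-even = $450.00 / $83.50 = 5.39 → 6 months.

6 months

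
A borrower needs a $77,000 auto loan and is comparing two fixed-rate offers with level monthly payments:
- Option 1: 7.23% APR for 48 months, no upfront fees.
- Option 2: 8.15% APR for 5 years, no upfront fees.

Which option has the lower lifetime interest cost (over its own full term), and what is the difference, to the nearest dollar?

Option 1 by $5,109

Option 1: at 7.23% the monthly rate is 0.0060250, so the payment is 77,000 × 0.0060250 / (1 − 1.0060250^−48) = $1,852.09.
Total interest on Option 1 = 48 × $1,852.09 − $77,000 = $11,900.32.
Option 2: at 8.15% the monthly rate is 0.0067917, so the payment is 77,000 × 0.0067917 / (1 − 1.0067917^−60) = $1,566.82.
Total interest on Option 2 = 60 × $1,566.82 − $77,000 = $17,009.20.
Option 1 is lower by $5,108.88.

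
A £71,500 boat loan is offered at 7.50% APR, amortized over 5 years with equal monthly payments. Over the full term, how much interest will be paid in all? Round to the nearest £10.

Monthly rate = 7.5%/12 = 0.0062500; payment = 71,500 × 0.0062500 / (1 − (1+0.0062500)^−60) = £1,432.71.
Total paid = 60 × £1,432.71 = £85,962.60; interest = £85,962.60 − £71,500 = £14,462.60.

£14,460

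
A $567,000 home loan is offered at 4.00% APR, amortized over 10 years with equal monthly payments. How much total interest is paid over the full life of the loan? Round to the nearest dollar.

At 4.00% the monthly rate is 0.0033333, so the payment is 567,000 × 0.0033333 / (1 − 1.0033333^−120) = $5,740.60.
Total paid = 120 × $5,740.60 = $688,872.00; interest = $688,872.00 − $567,000 = $121,872.00.

$121,872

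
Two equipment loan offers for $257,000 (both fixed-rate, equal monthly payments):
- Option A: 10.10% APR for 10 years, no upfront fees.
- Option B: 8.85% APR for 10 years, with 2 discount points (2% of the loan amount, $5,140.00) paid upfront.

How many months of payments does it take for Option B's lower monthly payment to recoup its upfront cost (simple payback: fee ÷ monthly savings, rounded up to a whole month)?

Option A: monthly rate = 10.1%/12 = 0.0084167; payment = 257,000 × 0.0084167 / (1 − (1+0.0084167)^−120) = $3,410.52.
Option B: monthly rate = 8.85%/12 = 0.0073750; payment = 257,000 × 0.0073750 / (1 − (1+0.0073750)^−120) = $3,234.74.
Monthly savings = $3,410.52 − $3,234.74 = $175.78.
Break-even = $5,140.00 / $175.78 = 29.24 → 30 months.

30 months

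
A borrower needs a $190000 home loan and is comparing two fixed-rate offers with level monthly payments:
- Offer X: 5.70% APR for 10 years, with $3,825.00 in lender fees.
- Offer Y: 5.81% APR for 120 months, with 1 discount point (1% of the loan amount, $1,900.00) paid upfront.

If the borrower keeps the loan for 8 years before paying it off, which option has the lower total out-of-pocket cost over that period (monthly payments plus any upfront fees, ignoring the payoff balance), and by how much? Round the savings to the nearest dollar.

Offer Y by $924

Offer X: monthly rate = 5.7%/12 = 0.0047500; payment = 190,000 × 0.0047500 / (1 − (1+0.0047500)^−120) = $2,080.88.
Offer Y: at 5.81% the monthly rate is 0.0048417, so the payment is 190,000 × 0.0048417 / (1 − 1.0048417^−120) = $2,091.31.
Over 96 months: Offer X costs 96 × $2,080.88 + $3,825.00 = $203,589.48; Offer Y costs 96 × $2,091.31 + $1,900.00 = $202,665.76.
Offer Y is cheaper by $203,589.48 − $202,665.76 = $923.72.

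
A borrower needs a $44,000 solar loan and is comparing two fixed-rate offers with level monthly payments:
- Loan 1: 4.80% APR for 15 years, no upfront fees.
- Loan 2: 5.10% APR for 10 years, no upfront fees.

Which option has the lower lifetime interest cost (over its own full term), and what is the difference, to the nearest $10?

Loan 2 by $5,550

Loan 1: monthly rate = 4.8%/12 = 0.0040000; payment = 44,000 × 0.0040000 / (1 − (1+0.0040000)^−180) = $343.38.
Total interest on Loan 1 = 180 × $343.38 − $44,000 = $17,808.40.
Loan 2: at 5.10% the monthly rate is 0.0042500, so the payment is 44,000 × 0.0042500 / (1 − 1.0042500^−120) = $468.84.
Total interest on Loan 2 = 120 × $468.84 − $44,000 = $12,260.80.
Loan 2 is lower by $5,547.60.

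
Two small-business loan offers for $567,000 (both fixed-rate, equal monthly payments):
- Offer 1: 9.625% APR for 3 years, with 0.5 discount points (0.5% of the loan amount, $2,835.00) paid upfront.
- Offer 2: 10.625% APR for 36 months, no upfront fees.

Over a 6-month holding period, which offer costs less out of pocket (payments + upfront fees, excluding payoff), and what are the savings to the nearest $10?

Offer 2 by $1,240

Offer 1: monthly rate = 9.625%/12 = 0.0080208; payment = 567,000 × 0.0080208 / (1 − (1+0.0080208)^−36) = $18,195.83.
Offer 2: at 10.625% the monthly rate is 0.0088542, so the payment is 567,000 × 0.0088542 / (1 − 1.0088542^−36) = $18,462.32.
Over 6 months: Offer 1 costs 6 × $18,195.83 + $2,835.00 = $112,009.98; Offer 2 costs 6 × $18,462.32 = $110,773.92.
Offer 2 is cheaper by $112,009.98 − $110,773.92 = $1,236.06.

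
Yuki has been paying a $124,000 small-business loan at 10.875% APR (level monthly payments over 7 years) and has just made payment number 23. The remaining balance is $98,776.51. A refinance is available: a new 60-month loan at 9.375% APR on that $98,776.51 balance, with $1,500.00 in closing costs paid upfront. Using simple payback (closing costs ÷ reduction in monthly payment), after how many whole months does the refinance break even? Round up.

Current payment = 124,000 × 10.875%/12 / (1 − (1+0.0090625)^−84) = $2,115.04.
Refinanced payment = 98,776.51 × 0.0078125 / (1 − (1+0.0078125)^−60) = $2,068.46.
Monthly savings = $2,115.04 − $2,068.46 = $46.58.
Break-even = $1,500.00 / $46.58 = 32.20 → 33 months.

33 months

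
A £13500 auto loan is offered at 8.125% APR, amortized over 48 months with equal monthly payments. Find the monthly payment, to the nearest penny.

£330.37

At 8.125% the monthly rate is 0.0067708, so the payment is 13,500 × 0.0067708 / (1 − 1.0067708^−48) = £330.37.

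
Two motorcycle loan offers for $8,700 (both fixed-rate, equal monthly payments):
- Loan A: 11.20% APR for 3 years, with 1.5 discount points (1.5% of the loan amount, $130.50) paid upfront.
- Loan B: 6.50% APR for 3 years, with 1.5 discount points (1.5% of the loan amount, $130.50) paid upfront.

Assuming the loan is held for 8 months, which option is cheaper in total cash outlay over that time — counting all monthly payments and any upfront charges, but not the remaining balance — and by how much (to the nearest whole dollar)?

Loan A: monthly rate = 11.2%/12 = 0.0093333; payment = 8,700 × 0.0093333 / (1 − (1+0.0093333)^−36) = $285.65.
Loan B: at 6.50% the monthly rate is 0.0054167, so the payment is 8,700 × 0.0054167 / (1 − 1.0054167^−36) = $266.65.
Over 8 months: Loan A costs 8 × $285.65 + $130.50 = $2,415.70; Loan B costs 8 × $266.65 + $130.50 = $2,263.70.
Loan B is cheaper by $2,415.70 − $2,263.70 = $152.00.

Loan B by $152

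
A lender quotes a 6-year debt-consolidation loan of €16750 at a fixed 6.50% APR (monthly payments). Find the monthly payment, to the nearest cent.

€281.57

At 6.50% the monthly rate is 0.0054167, so the payment is 16,750 × 0.0054167 / (1 − 1.0054167^−72) = €281.57.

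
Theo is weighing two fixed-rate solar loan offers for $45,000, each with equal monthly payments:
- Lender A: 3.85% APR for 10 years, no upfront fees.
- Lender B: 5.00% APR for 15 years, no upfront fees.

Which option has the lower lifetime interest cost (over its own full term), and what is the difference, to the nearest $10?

Lender A by $9,770

Lender A: monthly rate = 3.85%/12 = 0.0032083; payment = 45,000 × 0.0032083 / (1 − (1+0.0032083)^−120) = $452.40.
Total interest on Lender A = 120 × $452.40 − $45,000 = $9,288.00.
Lender B: monthly rate = 5%/12 = 0.0041667; payment = 45,000 × 0.0041667 / (1 − (1+0.0041667)^−180) = $355.86.
Total interest on Lender B = 180 × $355.86 − $45,000 = $19,054.80.
Lender A is lower by $9,766.80.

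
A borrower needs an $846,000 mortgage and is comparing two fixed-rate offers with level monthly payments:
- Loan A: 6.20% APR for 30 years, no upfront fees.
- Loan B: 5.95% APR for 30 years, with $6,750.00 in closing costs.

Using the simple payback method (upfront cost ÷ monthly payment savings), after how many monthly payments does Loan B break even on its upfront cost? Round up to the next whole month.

50 months

Loan A: monthly rate = 6.2%/12 = 0.0051667; payment = 846,000 × 0.0051667 / (1 − (1+0.0051667)^−360) = $5,181.49.
Loan B: monthly rate = 5.95%/12 = 0.0049583; payment = 846,000 × 0.0049583 / (1 − (1+0.0049583)^−360) = $5,045.03.
Monthly savings = $5,181.49 − $5,045.03 = $136.46.
Break-even = $6,750.00 / $136.46 = 49.47 → 50 months.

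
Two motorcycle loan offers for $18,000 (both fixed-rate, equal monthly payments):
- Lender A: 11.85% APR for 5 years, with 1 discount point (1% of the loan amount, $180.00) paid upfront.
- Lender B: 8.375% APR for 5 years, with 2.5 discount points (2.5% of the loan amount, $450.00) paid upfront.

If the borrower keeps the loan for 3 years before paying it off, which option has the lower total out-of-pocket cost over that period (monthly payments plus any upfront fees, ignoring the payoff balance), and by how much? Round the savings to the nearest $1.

Lender A: monthly rate = 11.85%/12 = 0.0098750; payment = 18,000 × 0.0098750 / (1 − (1+0.0098750)^−60) = $399.04.
Lender B: monthly rate = 8.375%/12 = 0.0069792; payment = 18,000 × 0.0069792 / (1 − (1+0.0069792)^−60) = $368.21.
Over 36 months: Lender A costs 36 × $399.04 + $180.00 = $14,545.44; Lender B costs 36 × $368.21 + $450.00 = $13,705.56.
Lender B is cheaper by $14,545.44 − $13,705.56 = $839.88.

Lender B by $840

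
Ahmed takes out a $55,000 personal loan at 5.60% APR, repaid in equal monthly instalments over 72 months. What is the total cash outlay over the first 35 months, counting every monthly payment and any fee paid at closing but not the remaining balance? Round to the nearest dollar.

$31,541

At 5.60% the monthly rate is 0.0046667, so the payment is 55,000 × 0.0046667 / (1 − 1.0046667^−72) = $901.16.
Total outlay = 35 × $901.16 = $31,540.60.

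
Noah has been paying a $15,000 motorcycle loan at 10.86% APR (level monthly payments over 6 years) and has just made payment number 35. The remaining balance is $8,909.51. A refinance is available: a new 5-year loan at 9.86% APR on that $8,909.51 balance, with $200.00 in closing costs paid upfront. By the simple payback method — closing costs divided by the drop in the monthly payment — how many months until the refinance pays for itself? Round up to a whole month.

Current payment = 15,000 × 10.86%/12 / (1 − (1+0.0090500)^−72) = $284.44.
Refinanced payment = 8,909.51 × 0.0082167 / (1 − (1+0.0082167)^−60) = $188.69.
Monthly savings = $284.44 − $188.69 = $95.75.
Break-even = $200.00 / $95.75 = 2.09 → 3 months.

3 months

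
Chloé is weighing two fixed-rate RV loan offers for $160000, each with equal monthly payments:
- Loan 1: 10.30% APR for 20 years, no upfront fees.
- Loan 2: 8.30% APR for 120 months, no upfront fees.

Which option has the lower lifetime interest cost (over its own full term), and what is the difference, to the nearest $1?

Loan 1: at 10.30% the monthly rate is 0.0085833, so the payment is 160,000 × 0.0085833 / (1 − 1.0085833^−240) = $1,575.97.
Total interest on Loan 1 = 240 × $1,575.97 − $160,000 = $218,232.80.
Loan 2: at 8.30% the monthly rate is 0.0069167, so the payment is 160,000 × 0.0069167 / (1 − 1.0069167^−120) = $1,966.70.
Total interest on Loan 2 = 120 × $1,966.70 − $160,000 = $76,004.00.
Loan 2 is lower by $142,228.80.

Loan 2 by $142,229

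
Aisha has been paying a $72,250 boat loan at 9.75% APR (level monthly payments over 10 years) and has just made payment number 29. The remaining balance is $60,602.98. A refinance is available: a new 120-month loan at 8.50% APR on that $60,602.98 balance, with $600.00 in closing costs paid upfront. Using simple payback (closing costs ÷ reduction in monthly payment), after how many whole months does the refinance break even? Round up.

4 months

Current payment = 72,250 × 9.75%/12 / (1 − (1+0.0081250)^−120) = $944.81.
Refinanced payment = 60,602.98 × 0.0070833 / (1 − (1+0.0070833)^−120) = $751.39.
Monthly savings = $944.81 − $751.39 = $193.42.
Break-even = $600.00 / $193.42 = 3.10 → 4 months.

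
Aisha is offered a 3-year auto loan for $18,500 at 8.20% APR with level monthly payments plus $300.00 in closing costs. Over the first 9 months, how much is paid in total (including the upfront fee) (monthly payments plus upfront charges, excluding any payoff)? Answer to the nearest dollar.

$5,533

Monthly rate = 8.2%/12 = 0.0068333; payment = 18,500 × 0.0068333 / (1 − (1+0.0068333)^−36) = $581.43.
Total outlay = 9 × $581.43 + $300.00 = $5,532.87.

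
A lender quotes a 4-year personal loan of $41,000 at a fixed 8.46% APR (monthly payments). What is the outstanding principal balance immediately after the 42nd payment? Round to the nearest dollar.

$5,912

With monthly rate i = 8.46%/12 = 0.0070500, the balance after k of n payments is P · [(1+i)^n − (1+i)^k] / [(1+i)^n − 1].
(1+0.0070500)^48 = 1.40103706 and (1+0.0070500)^42 = 1.34320846, so the balance is 41,000 × (1.40103706 − 1.34320846) / (1.40103706 − 1) = $5,912.10.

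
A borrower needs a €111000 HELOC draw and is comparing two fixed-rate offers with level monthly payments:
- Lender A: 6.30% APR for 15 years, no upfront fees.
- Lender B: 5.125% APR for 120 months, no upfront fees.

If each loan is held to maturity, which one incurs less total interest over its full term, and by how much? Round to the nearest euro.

Lender A: monthly rate = 6.3%/12 = 0.0052500; payment = 111,000 × 0.0052500 / (1 − (1+0.0052500)^−180) = €954.77.
Total interest on Lender A = 180 × €954.77 − €111,000 = €60,858.60.
Lender B: monthly rate = 5.125%/12 = 0.0042708; payment = 111,000 × 0.0042708 / (1 − (1+0.0042708)^−120) = €1,184.12.
Total interest on Lender B = 120 × €1,184.12 − €111,000 = €31,094.40.
Lender B is lower by €29,764.20.

Lender B by €29,764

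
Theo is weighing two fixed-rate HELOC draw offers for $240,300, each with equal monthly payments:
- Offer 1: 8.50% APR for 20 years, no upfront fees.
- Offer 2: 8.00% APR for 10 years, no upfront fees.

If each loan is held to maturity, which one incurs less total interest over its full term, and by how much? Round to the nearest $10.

Offer 1: at 8.50% the monthly rate is 0.0070833, so the payment is 240,300 × 0.0070833 / (1 − 1.0070833^−240) = $2,085.38.
Total interest on Offer 1 = 240 × $2,085.38 − $240,300 = $260,191.20.
Offer 2: monthly rate = 8%/12 = 0.0066667; payment = 240,300 × 0.0066667 / (1 − (1+0.0066667)^−120) = $2,915.50.
Total interest on Offer 2 = 120 × $2,915.50 − $240,300 = $109,560.00.
Offer 2 is lower by $150,631.20.

Offer 2 by $150,630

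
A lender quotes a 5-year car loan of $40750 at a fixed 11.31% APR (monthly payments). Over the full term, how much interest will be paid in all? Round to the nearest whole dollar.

$12,789

Monthly rate = 11.31%/12 = 0.0094250; payment = 40,750 × 0.0094250 / (1 − (1+0.0094250)^−60) = $892.32.
Total paid = 60 × $892.32 = $53,539.20; interest = $53,539.20 − $40,750 = $12,789.20.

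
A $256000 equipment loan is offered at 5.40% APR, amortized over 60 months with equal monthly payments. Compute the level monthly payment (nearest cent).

At 5.40% the monthly rate is 0.0045000, so the payment is 256,000 × 0.0045000 / (1 − 1.0045000^−60) = $4,878.09.

$4,878.09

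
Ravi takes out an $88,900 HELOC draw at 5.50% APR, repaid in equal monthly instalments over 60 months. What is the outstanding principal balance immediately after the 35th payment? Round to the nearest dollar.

With monthly rate i = 5.5%/12 = 0.0045833, the balance after k of n payments is P · [(1+i)^n − (1+i)^k] / [(1+i)^n − 1].
(1+0.0045833)^60 = 1.31570377 and (1+0.0045833)^35 = 1.17356974, so the balance is 88,900 × (1.31570377 − 1.17356974) / (1.31570377 − 1) = $40,023.96.

$40,024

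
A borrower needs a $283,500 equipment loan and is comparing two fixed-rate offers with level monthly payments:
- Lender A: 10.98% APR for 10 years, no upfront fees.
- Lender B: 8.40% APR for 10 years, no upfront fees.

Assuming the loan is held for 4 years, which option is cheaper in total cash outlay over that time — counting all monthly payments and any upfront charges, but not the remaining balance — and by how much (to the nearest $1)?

Lender B by $19,303

Lender A: at 10.98% the monthly rate is 0.0091500, so the payment is 283,500 × 0.0091500 / (1 − 1.0091500^−120) = $3,902.00.
Lender B: monthly rate = 8.4%/12 = 0.0070000; payment = 283,500 × 0.0070000 / (1 − (1+0.0070000)^−120) = $3,499.85.
Over 48 months: Lender A costs 48 × $3,902.00 = $187,296.00; Lender B costs 48 × $3,499.85 = $167,992.80.
Lender B is cheaper by $187,296.00 − $167,992.80 = $19,303.20.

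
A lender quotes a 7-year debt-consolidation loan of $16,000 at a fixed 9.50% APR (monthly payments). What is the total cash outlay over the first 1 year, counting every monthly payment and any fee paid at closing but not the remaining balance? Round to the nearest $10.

At 9.50% the monthly rate is 0.0079167, so the payment is 16,000 × 0.0079167 / (1 − 1.0079167^−84) = $261.50.
Total outlay = 12 × $261.50 = $3,138.00.

$3,140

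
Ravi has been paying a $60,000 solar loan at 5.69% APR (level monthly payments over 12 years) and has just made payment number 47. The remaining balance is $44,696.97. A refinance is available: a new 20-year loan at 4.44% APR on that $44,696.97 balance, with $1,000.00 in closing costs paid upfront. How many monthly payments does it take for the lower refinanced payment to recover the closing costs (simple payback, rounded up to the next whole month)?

Current payment = 60,000 × 5.69%/12 / (1 − (1+0.0047417)^−144) = $575.93.
Refinanced payment = 44,696.97 × 0.0037000 / (1 − (1+0.0037000)^−240) = $281.33.
Monthly savings = $575.93 − $281.33 = $294.60.
Break-even = $1,000.00 / $294.60 = 3.39 → 4 months.

4 months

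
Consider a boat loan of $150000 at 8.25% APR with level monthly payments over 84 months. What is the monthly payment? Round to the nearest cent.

Monthly rate = 8.25%/12 = 0.0068750; payment = 150,000 × 0.0068750 / (1 − (1+0.0068750)^−84) = $2,356.66.

$2,356.66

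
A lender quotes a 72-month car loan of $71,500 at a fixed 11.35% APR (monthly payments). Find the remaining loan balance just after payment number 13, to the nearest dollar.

With monthly rate i = 11.35%/12 = 0.0094583, the balance after k of n payments is P · [(1+i)^n − (1+i)^k] / [(1+i)^n − 1].
(1+0.0094583)^72 = 1.96953919 and (1+0.0094583)^13 = 1.13018404, so the balance is 71,500 × (1.96953919 − 1.13018404) / (1.96953919 − 1) = $61,899.40.

$61,899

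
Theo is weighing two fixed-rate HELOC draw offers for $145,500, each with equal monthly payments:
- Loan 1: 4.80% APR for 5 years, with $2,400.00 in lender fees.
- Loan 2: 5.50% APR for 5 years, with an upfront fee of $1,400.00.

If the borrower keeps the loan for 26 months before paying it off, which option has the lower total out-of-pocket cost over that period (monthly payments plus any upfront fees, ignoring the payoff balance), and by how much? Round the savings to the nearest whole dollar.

Loan 1: monthly rate = 4.8%/12 = 0.0040000; payment = 145,500 × 0.0040000 / (1 − (1+0.0040000)^−60) = $2,732.45.
Loan 2: at 5.50% the monthly rate is 0.0045833, so the payment is 145,500 × 0.0045833 / (1 − 1.0045833^−60) = $2,779.22.
Over 26 months: Loan 1 costs 26 × $2,732.45 + $2,400.00 = $73,443.70; Loan 2 costs 26 × $2,779.22 + $1,400.00 = $73,659.72.
Loan 1 is cheaper by $73,659.72 − $73,443.70 = $216.02.

Loan 1 by $216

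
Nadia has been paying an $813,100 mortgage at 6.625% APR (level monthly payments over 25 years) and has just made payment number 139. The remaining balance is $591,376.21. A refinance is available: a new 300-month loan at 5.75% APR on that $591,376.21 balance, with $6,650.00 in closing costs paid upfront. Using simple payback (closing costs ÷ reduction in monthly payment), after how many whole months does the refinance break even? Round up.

Current payment = 813,100 × 6.625%/12 / (1 − (1+0.0055208)^−300) = $5,553.79.
Refinanced payment = 591,376.21 × 0.0047917 / (1 − (1+0.0047917)^−300) = $3,720.39.
Monthly savings = $5,553.79 − $3,720.39 = $1,833.40.
Break-even = $6,650.00 / $1,833.40 = 3.63 → 4 months.

4 months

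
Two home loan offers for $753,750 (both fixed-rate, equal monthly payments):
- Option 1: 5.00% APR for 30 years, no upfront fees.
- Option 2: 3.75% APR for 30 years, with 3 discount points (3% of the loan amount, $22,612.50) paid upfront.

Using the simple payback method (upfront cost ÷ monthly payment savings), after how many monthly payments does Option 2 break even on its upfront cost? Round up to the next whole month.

41 months

Option 1: monthly rate = 5%/12 = 0.0041667; payment = 753,750 × 0.0041667 / (1 − (1+0.0041667)^−360) = $4,046.29.
Option 2: at 3.75% the monthly rate is 0.0031250, so the payment is 753,750 × 0.0031250 / (1 − 1.0031250^−360) = $3,490.73.
Monthly savings = $4,046.29 − $3,490.73 = $555.56.
Break-even = $22,612.50 / $555.56 = 40.70 → 41 months.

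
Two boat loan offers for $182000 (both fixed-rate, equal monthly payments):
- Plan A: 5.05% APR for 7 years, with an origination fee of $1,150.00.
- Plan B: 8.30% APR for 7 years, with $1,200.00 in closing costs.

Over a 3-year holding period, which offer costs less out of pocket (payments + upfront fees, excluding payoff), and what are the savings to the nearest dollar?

Plan A by $10,394

Plan A: monthly rate = 5.05%/12 = 0.0042083; payment = 182,000 × 0.0042083 / (1 − (1+0.0042083)^−84) = $2,576.65.
Plan B: monthly rate = 8.3%/12 = 0.0069167; payment = 182,000 × 0.0069167 / (1 − (1+0.0069167)^−84) = $2,863.97.
Over 36 months: Plan A costs 36 × $2,576.65 + $1,150.00 = $93,909.40; Plan B costs 36 × $2,863.97 + $1,200.00 = $104,302.92.
Plan A is cheaper by $104,302.92 − $93,909.40 = $10,393.52.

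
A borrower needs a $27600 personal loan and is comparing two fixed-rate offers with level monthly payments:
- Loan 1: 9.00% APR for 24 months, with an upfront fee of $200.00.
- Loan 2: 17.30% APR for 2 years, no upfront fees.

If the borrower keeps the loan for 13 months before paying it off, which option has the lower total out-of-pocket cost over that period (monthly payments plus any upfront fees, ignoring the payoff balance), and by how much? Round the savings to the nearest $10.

Loan 1: monthly rate = 9%/12 = 0.0075000; payment = 27,600 × 0.0075000 / (1 − (1+0.0075000)^−24) = $1,260.90.
Loan 2: monthly rate = 17.3%/12 = 0.0144167; payment = 27,600 × 0.0144167 / (1 − (1+0.0144167)^−24) = $1,368.59.
Over 13 months: Loan 1 costs 13 × $1,260.90 + $200.00 = $16,591.70; Loan 2 costs 13 × $1,368.59 = $17,791.67.
Loan 1 is cheaper by $17,791.67 − $16,591.70 = $1,199.97.

Loan 1 by $1,200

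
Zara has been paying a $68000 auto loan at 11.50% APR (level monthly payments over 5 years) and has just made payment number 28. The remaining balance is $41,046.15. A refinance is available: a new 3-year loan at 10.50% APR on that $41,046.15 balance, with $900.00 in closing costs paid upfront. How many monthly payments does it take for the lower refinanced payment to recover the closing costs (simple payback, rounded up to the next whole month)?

Current payment = 68,000 × 11.5%/12 / (1 − (1+0.0095833)^−60) = $1,495.50.
Refinanced payment = 41,046.15 × 0.0087500 / (1 − (1+0.0087500)^−36) = $1,334.10.
Monthly savings = $1,495.50 − $1,334.10 = $161.40.
Break-even = $900.00 / $161.40 = 5.58 → 6 months.

6 months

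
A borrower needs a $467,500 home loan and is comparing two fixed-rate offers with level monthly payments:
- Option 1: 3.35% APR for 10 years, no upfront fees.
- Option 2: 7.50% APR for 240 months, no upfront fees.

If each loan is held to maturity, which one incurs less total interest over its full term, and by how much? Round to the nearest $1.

Option 1: at 3.35% the monthly rate is 0.0027917, so the payment is 467,500 × 0.0027917 / (1 − 1.0027917^−120) = $4,590.14.
Total interest on Option 1 = 120 × $4,590.14 − $467,500 = $83,316.80.
Option 2: monthly rate = 7.5%/12 = 0.0062500; payment = 467,500 × 0.0062500 / (1 − (1+0.0062500)^−240) = $3,766.15.
Total interest on Option 2 = 240 × $3,766.15 − $467,500 = $436,376.00.
Option 1 is lower by $353,059.20.

Option 1 by $353,059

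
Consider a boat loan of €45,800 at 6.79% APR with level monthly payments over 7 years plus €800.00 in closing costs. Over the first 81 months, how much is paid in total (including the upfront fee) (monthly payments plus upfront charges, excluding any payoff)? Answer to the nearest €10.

€56,410

At 6.79% the monthly rate is 0.0056583, so the payment is 45,800 × 0.0056583 / (1 − 1.0056583^−84) = €686.55.
Total outlay = 81 × €686.55 + €800.00 = €56,410.55.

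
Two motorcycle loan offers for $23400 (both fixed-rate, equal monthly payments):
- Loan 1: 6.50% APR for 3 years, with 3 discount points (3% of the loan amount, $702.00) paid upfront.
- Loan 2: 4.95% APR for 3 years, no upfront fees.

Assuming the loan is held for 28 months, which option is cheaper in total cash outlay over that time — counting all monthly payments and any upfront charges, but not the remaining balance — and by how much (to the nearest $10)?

Loan 2 by $1,160

Loan 1: monthly rate = 6.5%/12 = 0.0054167; payment = 23,400 × 0.0054167 / (1 − (1+0.0054167)^−36) = $717.19.
Loan 2: at 4.95% the monthly rate is 0.0041250, so the payment is 23,400 × 0.0041250 / (1 − 1.0041250^−36) = $700.79.
Over 28 months: Loan 1 costs 28 × $717.19 + $702.00 = $20,783.32; Loan 2 costs 28 × $700.79 = $19,622.12.
Loan 2 is cheaper by $20,783.32 − $19,622.12 = $1,161.20.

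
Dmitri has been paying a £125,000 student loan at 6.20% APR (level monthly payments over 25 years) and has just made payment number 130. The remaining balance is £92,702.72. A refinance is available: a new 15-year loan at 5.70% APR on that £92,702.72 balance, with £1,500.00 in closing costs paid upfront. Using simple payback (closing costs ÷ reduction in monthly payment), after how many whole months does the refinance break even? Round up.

Current payment = 125,000 × 6.2%/12 / (1 − (1+0.0051667)^−300) = £820.73.
Refinanced payment = 92,702.72 × 0.0047500 / (1 − (1+0.0047500)^−180) = £767.33.
Monthly savings = £820.73 − £767.33 = £53.40.
Break-even = £1,500.00 / £53.40 = 28.09 → 29 months.

29 months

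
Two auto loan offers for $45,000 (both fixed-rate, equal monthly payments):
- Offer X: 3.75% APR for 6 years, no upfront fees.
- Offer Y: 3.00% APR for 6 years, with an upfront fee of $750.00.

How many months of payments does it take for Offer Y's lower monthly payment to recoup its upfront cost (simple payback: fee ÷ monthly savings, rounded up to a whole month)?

50 months

Offer X: at 3.75% the monthly rate is 0.0031250, so the payment is 45,000 × 0.0031250 / (1 − 1.0031250^−72) = $698.92.
Offer Y: at 3.00% the monthly rate is 0.0025000, so the payment is 45,000 × 0.0025000 / (1 − 1.0025000^−72) = $683.72.
Monthly savings = $698.92 − $683.72 = $15.20.
Break-even = $750.00 / $15.20 = 49.34 → 50 months.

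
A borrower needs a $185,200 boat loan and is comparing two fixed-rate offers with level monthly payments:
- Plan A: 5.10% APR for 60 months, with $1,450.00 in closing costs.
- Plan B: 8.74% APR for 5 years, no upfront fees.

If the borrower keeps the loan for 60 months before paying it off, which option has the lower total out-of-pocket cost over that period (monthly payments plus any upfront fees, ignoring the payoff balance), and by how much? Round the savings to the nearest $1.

Plan A by $17,611

Plan A: monthly rate = 5.1%/12 = 0.0042500; payment = 185,200 × 0.0042500 / (1 − (1+0.0042500)^−60) = $3,503.44.
Plan B: at 8.74% the monthly rate is 0.0072833, so the payment is 185,200 × 0.0072833 / (1 − 1.0072833^−60) = $3,821.12.
Over 60 months: Plan A costs 60 × $3,503.44 + $1,450.00 = $211,656.40; Plan B costs 60 × $3,821.12 = $229,267.20.
Plan A is cheaper by $229,267.20 − $211,656.40 = $17,610.80.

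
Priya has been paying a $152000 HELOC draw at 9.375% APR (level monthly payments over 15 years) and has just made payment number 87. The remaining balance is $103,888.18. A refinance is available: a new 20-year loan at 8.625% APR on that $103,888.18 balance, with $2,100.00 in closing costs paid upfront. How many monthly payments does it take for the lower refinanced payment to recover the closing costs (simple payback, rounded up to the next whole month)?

Current payment = 152,000 × 9.375%/12 / (1 − (1+0.0078125)^−180) = $1,575.78.
Refinanced payment = 103,888.18 × 0.0071875 / (1 − (1+0.0071875)^−240) = $909.80.
Monthly savings = $1,575.78 − $909.80 = $665.98.
Break-even = $2,100.00 / $665.98 = 3.15 → 4 months.

4 months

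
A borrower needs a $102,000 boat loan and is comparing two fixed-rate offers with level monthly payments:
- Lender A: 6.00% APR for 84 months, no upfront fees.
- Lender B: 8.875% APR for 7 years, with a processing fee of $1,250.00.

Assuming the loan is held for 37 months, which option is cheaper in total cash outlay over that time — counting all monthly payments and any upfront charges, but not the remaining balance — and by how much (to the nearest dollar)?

Lender A by $6,598

Lender A: monthly rate = 6%/12 = 0.0050000; payment = 102,000 × 0.0050000 / (1 − (1+0.0050000)^−84) = $1,490.07.
Lender B: monthly rate = 8.875%/12 = 0.0073958; payment = 102,000 × 0.0073958 / (1 − (1+0.0073958)^−84) = $1,634.62.
Over 37 months: Lender A costs 37 × $1,490.07 = $55,132.59; Lender B costs 37 × $1,634.62 + $1,250.00 = $61,730.94.
Lender A is cheaper by $61,730.94 − $55,132.59 = $6,598.35.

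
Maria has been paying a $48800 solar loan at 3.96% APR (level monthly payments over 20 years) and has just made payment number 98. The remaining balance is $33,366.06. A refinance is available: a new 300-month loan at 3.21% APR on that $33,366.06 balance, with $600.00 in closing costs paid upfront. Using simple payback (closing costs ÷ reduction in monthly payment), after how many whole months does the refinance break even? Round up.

5 months

Current payment = 48,800 × 3.96%/12 / (1 − (1+0.0033000)^−240) = $294.69.
Refinanced payment = 33,366.06 × 0.0026750 / (1 − (1+0.0026750)^−300) = $161.89.
Monthly savings = $294.69 − $161.89 = $132.80.
Break-even = $600.00 / $132.80 = 4.52 → 5 months.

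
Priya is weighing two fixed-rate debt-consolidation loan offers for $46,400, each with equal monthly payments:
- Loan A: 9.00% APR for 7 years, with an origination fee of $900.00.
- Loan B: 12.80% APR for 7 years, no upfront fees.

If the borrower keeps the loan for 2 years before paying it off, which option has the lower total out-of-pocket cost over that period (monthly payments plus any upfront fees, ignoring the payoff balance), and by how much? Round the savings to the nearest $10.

Loan A: at 9.00% the monthly rate is 0.0075000, so the payment is 46,400 × 0.0075000 / (1 − 1.0075000^−84) = $746.53.
Loan B: at 12.80% the monthly rate is 0.0106667, so the payment is 46,400 × 0.0106667 / (1 − 1.0106667^−84) = $839.07.
Over 24 months: Loan A costs 24 × $746.53 + $900.00 = $18,816.72; Loan B costs 24 × $839.07 = $20,137.68.
Loan A is cheaper by $20,137.68 − $18,816.72 = $1,320.96.

Loan A by $1,320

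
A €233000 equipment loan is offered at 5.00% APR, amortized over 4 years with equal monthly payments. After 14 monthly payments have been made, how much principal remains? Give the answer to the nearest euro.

€169,776

With monthly rate i = 5%/12 = 0.0041667, the balance after k of n payments is P · [(1+i)^n − (1+i)^k] / [(1+i)^n − 1].
(1+0.0041667)^48 = 1.22089536 and (1+0.0041667)^14 = 1.05993983, so the balance is 233,000 × (1.22089536 − 1.05993983) / (1.22089536 − 1) = €169,775.58.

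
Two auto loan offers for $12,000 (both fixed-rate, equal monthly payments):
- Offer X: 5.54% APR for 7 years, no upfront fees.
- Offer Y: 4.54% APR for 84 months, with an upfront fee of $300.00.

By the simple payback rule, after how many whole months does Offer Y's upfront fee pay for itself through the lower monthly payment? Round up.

Offer X: at 5.54% the monthly rate is 0.0046167, so the payment is 12,000 × 0.0046167 / (1 − 1.0046167^−84) = $172.67.
Offer Y: at 4.54% the monthly rate is 0.0037833, so the payment is 12,000 × 0.0037833 / (1 − 1.0037833^−84) = $167.03.
Monthly savings = $172.67 − $167.03 = $5.64.
Break-even = $300.00 / $5.64 = 53.19 → 54 months.

54 months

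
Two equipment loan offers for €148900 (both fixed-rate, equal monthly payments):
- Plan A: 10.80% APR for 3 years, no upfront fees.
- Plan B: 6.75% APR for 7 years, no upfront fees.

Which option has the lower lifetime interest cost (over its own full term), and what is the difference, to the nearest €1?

Plan A by €12,263

Plan A: at 10.80% the monthly rate is 0.0090000, so the payment is 148,900 × 0.0090000 / (1 − 1.0090000^−36) = €4,860.70.
Total interest on Plan A = 36 × €4,860.70 − €148,900 = €26,085.20.
Plan B: at 6.75% the monthly rate is 0.0056250, so the payment is 148,900 × 0.0056250 / (1 − 1.0056250^−84) = €2,229.15.
Total interest on Plan B = 84 × €2,229.15 − €148,900 = €38,348.60.
Plan A is lower by €12,263.40.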